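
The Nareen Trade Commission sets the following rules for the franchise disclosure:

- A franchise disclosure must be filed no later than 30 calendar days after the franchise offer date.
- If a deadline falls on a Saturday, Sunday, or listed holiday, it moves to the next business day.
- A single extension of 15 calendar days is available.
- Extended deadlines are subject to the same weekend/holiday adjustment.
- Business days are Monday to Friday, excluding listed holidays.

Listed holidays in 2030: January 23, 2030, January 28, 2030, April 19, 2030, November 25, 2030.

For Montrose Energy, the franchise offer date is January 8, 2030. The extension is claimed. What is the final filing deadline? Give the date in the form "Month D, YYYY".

Trigger date January 8, 2030 + 30 calendar days = February 7, 2030.
February 7, 2030 falls on a Thursday, which is a business day, so no adjustment is needed.
Add the 15 calendar-day extension to February 7, 2030: February 22, 2030.
Since February 22, 2030 is a Friday and not a holiday, the date is unchanged.
The final due date is February 22, 2030.

February 22, 2030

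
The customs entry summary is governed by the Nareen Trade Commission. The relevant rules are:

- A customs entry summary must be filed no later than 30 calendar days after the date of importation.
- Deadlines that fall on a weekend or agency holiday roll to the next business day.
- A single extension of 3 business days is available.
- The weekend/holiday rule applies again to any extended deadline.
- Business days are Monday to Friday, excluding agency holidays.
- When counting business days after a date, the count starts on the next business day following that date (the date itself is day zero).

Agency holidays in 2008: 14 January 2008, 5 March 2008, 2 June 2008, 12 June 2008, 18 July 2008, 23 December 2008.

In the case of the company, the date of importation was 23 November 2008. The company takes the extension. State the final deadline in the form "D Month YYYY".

From 23 November 2008, 30 calendar days later is 23 December 2008.
23 December 2008 is a listed holiday, so it moves to the next business day, 24 December 2008 (Wednesday).
Counting 3 further business days from 24 December 2008 reaches 29 December 2008.
29 December 2008 (Monday) is already a business day.
Final deadline: 29 December 2008.

29 December 2008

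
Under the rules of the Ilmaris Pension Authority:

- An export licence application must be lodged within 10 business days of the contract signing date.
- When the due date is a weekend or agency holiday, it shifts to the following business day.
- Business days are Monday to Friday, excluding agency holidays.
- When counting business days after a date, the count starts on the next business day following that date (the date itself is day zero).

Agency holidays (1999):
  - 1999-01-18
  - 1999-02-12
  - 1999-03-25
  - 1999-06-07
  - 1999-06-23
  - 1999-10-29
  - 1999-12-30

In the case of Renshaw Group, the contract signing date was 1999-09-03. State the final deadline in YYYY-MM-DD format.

1999-09-17

10 business days after 1999-09-03, excluding weekends and holidays, is 1999-09-17.
Since 1999-09-17 is a Friday and not a holiday, the date is unchanged.
Deadline: 1999-09-17.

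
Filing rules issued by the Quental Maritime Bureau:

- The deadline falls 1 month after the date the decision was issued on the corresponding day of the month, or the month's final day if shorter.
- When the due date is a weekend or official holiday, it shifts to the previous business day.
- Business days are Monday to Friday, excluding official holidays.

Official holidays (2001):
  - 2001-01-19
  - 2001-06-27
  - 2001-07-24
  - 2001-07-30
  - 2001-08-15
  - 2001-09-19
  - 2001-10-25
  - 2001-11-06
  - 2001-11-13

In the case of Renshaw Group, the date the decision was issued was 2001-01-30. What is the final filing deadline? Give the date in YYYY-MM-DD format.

Moving 1 month forward from 2001-01-30 on the corresponding day gives 2001-02-28 (day 30 does not exist in February, so the month's last day is used).
2001-02-28 is a Wednesday and not a listed holiday, so it stands.
So the filing is due 2001-02-28.

2001-02-28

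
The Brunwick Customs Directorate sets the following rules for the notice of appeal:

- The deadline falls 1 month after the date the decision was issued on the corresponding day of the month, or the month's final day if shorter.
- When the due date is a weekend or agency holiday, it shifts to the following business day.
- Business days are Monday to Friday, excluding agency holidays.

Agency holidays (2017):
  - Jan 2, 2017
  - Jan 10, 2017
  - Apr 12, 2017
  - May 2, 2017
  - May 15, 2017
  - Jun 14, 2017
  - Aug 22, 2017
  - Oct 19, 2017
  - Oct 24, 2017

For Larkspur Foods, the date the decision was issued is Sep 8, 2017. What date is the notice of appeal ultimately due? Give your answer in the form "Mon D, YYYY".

Oct 9, 2017

Moving 1 month forward from Sep 8, 2017 on the corresponding day gives Oct 8, 2017.
Oct 8, 2017 is a Sunday, so it moves to the next business day, Oct 9, 2017 (Monday).
Deadline: Oct 9, 2017.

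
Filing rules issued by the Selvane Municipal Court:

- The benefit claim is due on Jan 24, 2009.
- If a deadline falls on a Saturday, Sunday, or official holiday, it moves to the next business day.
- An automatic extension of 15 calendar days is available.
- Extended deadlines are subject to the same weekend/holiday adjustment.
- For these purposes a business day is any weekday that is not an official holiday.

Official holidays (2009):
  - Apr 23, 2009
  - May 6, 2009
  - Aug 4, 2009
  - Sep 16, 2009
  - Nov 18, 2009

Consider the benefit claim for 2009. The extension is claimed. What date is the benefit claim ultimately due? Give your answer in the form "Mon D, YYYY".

Start from the fixed due date, Jan 24, 2009.
Because Jan 24, 2009 is a Saturday, the deadline becomes Jan 26, 2009 (Monday).
With the 15-day extension, Jan 26, 2009 becomes Feb 10, 2009.
Feb 10, 2009 falls on a Tuesday, which is a business day, so no adjustment is needed.
Final deadline: Feb 10, 2009.

Feb 10, 2009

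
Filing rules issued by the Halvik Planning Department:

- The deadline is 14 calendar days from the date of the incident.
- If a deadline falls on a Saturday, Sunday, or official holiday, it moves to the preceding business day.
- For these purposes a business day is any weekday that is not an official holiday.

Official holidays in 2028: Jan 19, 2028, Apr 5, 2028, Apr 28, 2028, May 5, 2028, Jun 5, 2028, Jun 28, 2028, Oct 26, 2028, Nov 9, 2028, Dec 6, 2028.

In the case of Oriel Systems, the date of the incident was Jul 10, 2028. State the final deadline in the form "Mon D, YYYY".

From Jul 10, 2028, 14 calendar days later is Jul 24, 2028.
Since Jul 24, 2028 is a Monday and not a holiday, the date is unchanged.
So the filing is due Jul 24, 2028.

Jul 24, 2028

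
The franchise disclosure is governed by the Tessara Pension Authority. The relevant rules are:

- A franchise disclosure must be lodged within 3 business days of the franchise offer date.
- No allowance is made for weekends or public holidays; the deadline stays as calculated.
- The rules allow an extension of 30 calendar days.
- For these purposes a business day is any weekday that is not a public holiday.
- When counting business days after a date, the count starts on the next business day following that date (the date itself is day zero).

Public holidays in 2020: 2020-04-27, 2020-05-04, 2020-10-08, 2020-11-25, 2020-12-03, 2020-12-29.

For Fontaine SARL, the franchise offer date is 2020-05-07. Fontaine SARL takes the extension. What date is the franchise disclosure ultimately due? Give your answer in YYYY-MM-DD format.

2020-06-11

Starting the day after 2020-05-07 and counting 3 business days lands on 2020-05-12.
No adjustment is made for weekends or holidays, so 2020-05-12 stands.
With the 30-day extension, 2020-05-12 becomes 2020-06-11.
2020-06-11 falls on a Thursday. The rules make no weekend/holiday allowance, so it remains 2020-06-11.
So the filing is due 2020-06-11.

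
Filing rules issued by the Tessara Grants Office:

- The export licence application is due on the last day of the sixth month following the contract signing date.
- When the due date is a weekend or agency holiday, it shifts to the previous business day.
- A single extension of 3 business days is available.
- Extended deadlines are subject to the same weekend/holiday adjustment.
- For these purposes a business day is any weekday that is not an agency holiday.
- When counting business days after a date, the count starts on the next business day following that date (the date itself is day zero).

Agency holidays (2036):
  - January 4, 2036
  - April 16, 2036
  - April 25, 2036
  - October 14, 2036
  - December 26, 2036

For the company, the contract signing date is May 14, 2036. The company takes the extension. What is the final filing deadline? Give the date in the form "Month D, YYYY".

6 months after May 14, 2036 is November 2036; that month ends on November 30, 2036.
Because November 30, 2036 is a Sunday, the deadline becomes November 28, 2036 (Friday).
The 3-business-day extension runs from November 28, 2036 to December 3, 2036.
December 3, 2036 is a Wednesday and not a listed holiday, so it stands.
Final deadline: December 3, 2036.

December 3, 2036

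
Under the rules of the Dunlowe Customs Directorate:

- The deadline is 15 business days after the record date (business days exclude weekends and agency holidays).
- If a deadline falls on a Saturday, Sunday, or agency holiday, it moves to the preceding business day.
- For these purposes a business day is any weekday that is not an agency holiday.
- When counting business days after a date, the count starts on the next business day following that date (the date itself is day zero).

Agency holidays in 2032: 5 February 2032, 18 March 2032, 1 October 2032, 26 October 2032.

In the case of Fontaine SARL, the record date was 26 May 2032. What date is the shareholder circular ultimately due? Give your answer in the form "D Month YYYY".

16 June 2032

15 business days after 26 May 2032, excluding weekends and holidays, is 16 June 2032.
16 June 2032 (Wednesday) is already a business day.
Final deadline: 16 June 2032.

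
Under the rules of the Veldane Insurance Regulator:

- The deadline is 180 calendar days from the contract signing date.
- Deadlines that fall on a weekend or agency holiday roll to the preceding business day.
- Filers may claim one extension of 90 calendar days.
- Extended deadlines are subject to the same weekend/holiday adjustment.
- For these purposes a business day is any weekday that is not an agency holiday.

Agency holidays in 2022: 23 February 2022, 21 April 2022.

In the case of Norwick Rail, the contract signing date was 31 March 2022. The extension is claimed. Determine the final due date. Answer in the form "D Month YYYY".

26 December 2022

From 31 March 2022, 180 calendar days later is 27 September 2022.
27 September 2022 is a Tuesday and not a listed holiday, so it stands.
Applying the 90-calendar-day extension: 27 September 2022 + 90 days = 26 December 2022.
26 December 2022 is a Monday and not a listed holiday, so it stands.
Final deadline: 26 December 2022.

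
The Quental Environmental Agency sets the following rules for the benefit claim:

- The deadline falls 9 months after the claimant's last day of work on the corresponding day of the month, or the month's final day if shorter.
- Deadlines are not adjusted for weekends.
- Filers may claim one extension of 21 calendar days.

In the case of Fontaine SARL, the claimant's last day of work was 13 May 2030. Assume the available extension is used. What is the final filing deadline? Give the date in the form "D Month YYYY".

6 March 2031

9 months after 13 May 2030, on the same day of the month, is 13 February 2031.
13 February 2031 is a Thursday; no weekend or holiday adjustment applies.
Applying the 21-calendar-day extension: 13 February 2031 + 21 days = 6 March 2031.
6 March 2031 falls on a Thursday. The rules make no weekend/holiday allowance, so it remains 6 March 2031.
Final deadline: 6 March 2031.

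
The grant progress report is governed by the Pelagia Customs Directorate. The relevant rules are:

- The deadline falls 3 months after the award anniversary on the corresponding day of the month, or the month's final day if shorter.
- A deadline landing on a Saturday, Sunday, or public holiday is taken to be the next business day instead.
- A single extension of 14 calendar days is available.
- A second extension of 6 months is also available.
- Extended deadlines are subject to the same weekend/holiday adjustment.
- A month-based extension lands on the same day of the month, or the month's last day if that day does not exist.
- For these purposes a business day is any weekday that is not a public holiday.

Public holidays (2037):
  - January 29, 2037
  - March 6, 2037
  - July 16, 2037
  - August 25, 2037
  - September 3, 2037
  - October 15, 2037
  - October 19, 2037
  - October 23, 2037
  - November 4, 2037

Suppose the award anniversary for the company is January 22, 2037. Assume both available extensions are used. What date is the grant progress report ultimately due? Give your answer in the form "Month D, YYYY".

November 6, 2037

3 months from January 22, 2037 is April 22, 2037.
April 22, 2037 falls on a Wednesday, which is a business day, so no adjustment is needed.
Add the 14 calendar-day extension to April 22, 2037: May 6, 2037.
May 6, 2037 falls on a Wednesday, which is a business day, so no adjustment is needed.
Add 6 months to May 6, 2037: November 6, 2037.
Since November 6, 2037 is a Friday and not a holiday, the date is unchanged.
The final due date is November 6, 2037.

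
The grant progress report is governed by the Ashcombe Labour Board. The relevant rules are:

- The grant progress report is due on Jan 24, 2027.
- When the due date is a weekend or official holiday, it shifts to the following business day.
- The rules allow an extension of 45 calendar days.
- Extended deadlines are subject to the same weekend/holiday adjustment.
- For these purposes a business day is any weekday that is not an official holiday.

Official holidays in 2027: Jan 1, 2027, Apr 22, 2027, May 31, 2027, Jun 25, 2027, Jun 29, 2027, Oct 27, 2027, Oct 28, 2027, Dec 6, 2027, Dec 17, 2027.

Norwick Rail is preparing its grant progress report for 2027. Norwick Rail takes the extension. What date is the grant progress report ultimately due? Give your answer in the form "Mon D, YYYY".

Mar 11, 2027

The statutory due date is Jan 24, 2027.
Jan 24, 2027 is a Sunday; the next business day is Jan 25, 2027 (Monday).
Add the 45 calendar-day extension to Jan 25, 2027: Mar 11, 2027.
Mar 11, 2027 (Thursday) is already a business day.
The final due date is Mar 11, 2027.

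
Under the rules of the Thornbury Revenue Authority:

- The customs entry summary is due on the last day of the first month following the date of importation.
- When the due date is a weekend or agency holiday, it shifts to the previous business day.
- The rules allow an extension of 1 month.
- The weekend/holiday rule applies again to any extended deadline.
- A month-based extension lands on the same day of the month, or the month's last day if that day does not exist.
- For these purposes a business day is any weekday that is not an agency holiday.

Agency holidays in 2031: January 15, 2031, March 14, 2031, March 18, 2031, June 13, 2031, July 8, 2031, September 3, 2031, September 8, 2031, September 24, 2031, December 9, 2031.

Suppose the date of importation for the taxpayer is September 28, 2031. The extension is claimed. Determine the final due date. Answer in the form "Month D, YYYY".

The first month after September 28, 2031 is October 2031, whose last day is October 31, 2031.
Since October 31, 2031 is a Friday and not a holiday, the date is unchanged.
Applying the 1 month extension: 1 month after October 31, 2031 is November 30, 2031 (day 31 does not exist in November, so the month's last day is used).
Because November 30, 2031 is a Sunday, the deadline becomes November 28, 2031 (Friday).
Deadline: November 28, 2031.

November 28, 2031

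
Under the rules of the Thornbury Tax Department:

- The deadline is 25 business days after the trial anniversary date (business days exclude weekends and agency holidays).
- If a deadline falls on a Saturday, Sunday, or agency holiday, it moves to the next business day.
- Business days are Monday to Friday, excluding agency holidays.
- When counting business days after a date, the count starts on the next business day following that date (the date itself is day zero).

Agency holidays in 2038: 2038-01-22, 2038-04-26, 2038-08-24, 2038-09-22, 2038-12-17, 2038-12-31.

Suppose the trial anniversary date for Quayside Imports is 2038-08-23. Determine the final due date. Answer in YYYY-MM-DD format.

2038-09-29

Counting 25 business days after 2038-08-23 (skipping weekends and listed holidays) reaches 2038-09-29.
Since 2038-09-29 is a Wednesday and not a holiday, the date is unchanged.
Deadline: 2038-09-29.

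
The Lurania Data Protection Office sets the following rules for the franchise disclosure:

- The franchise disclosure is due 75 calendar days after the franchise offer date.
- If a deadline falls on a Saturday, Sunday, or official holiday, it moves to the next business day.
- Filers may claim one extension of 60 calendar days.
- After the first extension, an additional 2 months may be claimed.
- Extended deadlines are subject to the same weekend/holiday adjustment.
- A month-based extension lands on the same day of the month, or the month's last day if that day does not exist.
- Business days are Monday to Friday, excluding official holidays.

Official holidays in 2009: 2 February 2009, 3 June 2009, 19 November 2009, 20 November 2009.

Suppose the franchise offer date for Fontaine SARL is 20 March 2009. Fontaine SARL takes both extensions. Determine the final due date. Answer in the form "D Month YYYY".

From 20 March 2009, 75 calendar days later is 3 June 2009.
Because 3 June 2009 is a listed holiday, the deadline becomes 4 June 2009 (Thursday).
With the 60-day extension, 4 June 2009 becomes 3 August 2009.
Since 3 August 2009 is a Monday and not a holiday, the date is unchanged.
Applying the 2 months extension: 2 months after 3 August 2009 is 3 October 2009.
Because 3 October 2009 is a Saturday, the deadline becomes 5 October 2009 (Monday).
Final deadline: 5 October 2009.

5 October 2009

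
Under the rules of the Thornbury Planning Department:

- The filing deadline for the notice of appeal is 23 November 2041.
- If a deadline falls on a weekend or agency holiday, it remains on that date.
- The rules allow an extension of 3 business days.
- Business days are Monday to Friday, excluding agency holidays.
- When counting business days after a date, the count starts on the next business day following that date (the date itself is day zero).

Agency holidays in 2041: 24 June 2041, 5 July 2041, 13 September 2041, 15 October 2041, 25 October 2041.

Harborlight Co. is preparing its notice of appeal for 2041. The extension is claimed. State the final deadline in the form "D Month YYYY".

Start from the fixed due date, 23 November 2041.
No adjustment is made for weekends or holidays, so 23 November 2041 stands.
The 3-business-day extension runs from 23 November 2041 to 27 November 2041.
27 November 2041 falls on a Wednesday. The rules make no weekend/holiday allowance, so it remains 27 November 2041.
Final deadline: 27 November 2041.

27 November 2041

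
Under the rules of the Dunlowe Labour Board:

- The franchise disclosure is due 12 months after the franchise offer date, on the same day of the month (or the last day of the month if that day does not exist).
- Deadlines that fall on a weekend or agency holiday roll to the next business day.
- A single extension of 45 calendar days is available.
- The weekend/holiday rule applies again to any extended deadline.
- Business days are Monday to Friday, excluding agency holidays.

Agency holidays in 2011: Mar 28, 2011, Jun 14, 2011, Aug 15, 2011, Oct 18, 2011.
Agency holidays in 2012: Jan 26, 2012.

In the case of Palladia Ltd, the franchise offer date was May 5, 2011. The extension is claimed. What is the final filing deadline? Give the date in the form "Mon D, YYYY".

Jun 21, 2012

Moving 12 months forward from May 5, 2011 on the corresponding day gives May 5, 2012.
May 5, 2012 falls on a Saturday. Rolling to the next business day gives May 7, 2012, a Monday.
With the 45-day extension, May 7, 2012 becomes Jun 21, 2012.
Jun 21, 2012 falls on a Thursday, which is a business day, so no adjustment is needed.
The final due date is Jun 21, 2012.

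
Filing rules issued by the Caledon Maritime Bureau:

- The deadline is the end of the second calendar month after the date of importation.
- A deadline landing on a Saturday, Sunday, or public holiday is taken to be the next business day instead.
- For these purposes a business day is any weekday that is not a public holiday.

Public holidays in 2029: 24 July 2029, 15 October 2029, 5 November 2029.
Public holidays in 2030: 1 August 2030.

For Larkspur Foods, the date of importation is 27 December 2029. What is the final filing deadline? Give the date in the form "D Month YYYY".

2 months after 27 December 2029 falls in February 2030; the last day of that month is 28 February 2030.
28 February 2030 falls on a Thursday, which is a business day, so no adjustment is needed.
The final due date is 28 February 2030.

28 February 2030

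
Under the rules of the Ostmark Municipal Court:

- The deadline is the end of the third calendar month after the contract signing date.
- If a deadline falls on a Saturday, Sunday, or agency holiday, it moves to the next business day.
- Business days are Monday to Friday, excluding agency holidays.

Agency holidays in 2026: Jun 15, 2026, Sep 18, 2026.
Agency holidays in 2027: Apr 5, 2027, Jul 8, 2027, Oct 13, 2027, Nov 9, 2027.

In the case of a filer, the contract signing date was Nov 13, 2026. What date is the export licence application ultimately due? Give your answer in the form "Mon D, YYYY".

Mar 1, 2027

3 months after Nov 13, 2026 is February 2027; that month ends on Feb 28, 2027.
Feb 28, 2027 is a Sunday; the next business day is Mar 1, 2027 (Monday).
Deadline: Mar 1, 2027.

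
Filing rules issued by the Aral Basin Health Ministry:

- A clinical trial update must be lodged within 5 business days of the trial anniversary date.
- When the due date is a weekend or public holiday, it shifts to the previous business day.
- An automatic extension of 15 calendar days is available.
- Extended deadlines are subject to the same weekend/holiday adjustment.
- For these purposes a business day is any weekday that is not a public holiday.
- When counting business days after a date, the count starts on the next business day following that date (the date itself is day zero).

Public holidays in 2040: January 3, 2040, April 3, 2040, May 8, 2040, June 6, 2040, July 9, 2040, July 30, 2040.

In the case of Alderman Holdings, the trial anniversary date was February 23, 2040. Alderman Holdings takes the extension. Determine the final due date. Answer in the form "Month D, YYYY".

March 16, 2040

Counting 5 business days after February 23, 2040 (skipping weekends and listed holidays) reaches March 1, 2040.
Since March 1, 2040 is a Thursday and not a holiday, the date is unchanged.
Add the 15 calendar-day extension to March 1, 2040: March 16, 2040.
March 16, 2040 falls on a Friday, which is a business day, so no adjustment is needed.
Final deadline: March 16, 2040.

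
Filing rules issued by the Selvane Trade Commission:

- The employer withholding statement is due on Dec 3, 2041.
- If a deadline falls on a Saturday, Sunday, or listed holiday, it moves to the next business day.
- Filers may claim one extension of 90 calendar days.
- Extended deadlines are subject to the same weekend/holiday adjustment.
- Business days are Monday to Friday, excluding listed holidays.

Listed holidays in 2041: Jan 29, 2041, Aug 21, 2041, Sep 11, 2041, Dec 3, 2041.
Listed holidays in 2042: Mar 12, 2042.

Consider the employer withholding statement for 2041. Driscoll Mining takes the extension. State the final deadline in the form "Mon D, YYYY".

The stated deadline is Dec 3, 2041.
Dec 3, 2041 is a listed holiday, so it moves to the next business day, Dec 4, 2041 (Wednesday).
With the 90-day extension, Dec 4, 2041 becomes Mar 4, 2042.
Mar 4, 2042 is a Tuesday and not a listed holiday, so it stands.
Deadline: Mar 4, 2042.

Mar 4, 2042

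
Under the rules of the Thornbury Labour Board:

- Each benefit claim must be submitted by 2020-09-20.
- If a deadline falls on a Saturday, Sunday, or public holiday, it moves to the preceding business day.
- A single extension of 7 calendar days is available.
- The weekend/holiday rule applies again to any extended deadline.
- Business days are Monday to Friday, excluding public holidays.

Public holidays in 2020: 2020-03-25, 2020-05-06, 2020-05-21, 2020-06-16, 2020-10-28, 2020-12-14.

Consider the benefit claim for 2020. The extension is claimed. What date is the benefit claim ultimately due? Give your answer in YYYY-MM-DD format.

2020-09-25

The statutory due date is 2020-09-20.
Because 2020-09-20 is a Sunday, the deadline becomes 2020-09-18 (Friday).
Add the 7 calendar-day extension to 2020-09-18: 2020-09-25.
2020-09-25 (Friday) is already a business day.
Final deadline: 2020-09-25.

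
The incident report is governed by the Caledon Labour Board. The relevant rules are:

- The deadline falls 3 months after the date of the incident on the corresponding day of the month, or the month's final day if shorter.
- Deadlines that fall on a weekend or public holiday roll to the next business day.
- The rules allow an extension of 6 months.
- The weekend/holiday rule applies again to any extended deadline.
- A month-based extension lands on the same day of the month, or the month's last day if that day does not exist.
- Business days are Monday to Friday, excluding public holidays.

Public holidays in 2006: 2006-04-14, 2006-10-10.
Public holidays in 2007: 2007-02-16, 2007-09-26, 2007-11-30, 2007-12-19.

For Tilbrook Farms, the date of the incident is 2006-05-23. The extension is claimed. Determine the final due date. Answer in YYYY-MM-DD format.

2007-02-23

Moving 3 months forward from 2006-05-23 on the corresponding day gives 2006-08-23.
2006-08-23 falls on a Wednesday, which is a business day, so no adjustment is needed.
Applying the 6 months extension: 6 months after 2006-08-23 is 2007-02-23.
2007-02-23 (Friday) is already a business day.
Final deadline: 2007-02-23.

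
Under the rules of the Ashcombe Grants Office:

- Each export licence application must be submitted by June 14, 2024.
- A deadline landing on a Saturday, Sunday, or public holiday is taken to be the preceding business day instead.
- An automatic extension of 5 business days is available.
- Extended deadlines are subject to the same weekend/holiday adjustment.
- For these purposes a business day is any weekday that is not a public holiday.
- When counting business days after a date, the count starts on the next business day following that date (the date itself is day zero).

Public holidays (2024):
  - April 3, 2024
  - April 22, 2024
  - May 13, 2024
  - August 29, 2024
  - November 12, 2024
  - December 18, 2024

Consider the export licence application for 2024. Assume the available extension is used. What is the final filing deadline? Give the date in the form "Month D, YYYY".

The statutory due date is June 14, 2024.
June 14, 2024 (Friday) is already a business day.
Counting 5 further business days from June 14, 2024 reaches June 21, 2024.
June 21, 2024 falls on a Friday, which is a business day, so no adjustment is needed.
So the filing is due June 21, 2024.

June 21, 2024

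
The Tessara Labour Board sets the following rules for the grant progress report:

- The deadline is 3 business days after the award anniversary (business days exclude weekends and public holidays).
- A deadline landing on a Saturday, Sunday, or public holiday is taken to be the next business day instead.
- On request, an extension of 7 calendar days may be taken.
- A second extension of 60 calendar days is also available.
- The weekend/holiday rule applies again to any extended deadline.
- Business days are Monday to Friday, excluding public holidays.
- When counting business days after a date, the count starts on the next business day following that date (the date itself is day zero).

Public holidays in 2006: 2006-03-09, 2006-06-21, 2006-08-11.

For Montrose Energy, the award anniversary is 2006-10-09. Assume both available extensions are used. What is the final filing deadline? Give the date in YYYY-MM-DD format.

Starting the day after 2006-10-09 and counting 3 business days lands on 2006-10-12.
Since 2006-10-12 is a Thursday and not a holiday, the date is unchanged.
Add the 7 calendar-day extension to 2006-10-12: 2006-10-19.
2006-10-19 (Thursday) is already a business day.
Add the 60 calendar-day extension to 2006-10-19: 2006-12-18.
2006-12-18 falls on a Monday, which is a business day, so no adjustment is needed.
Deadline: 2006-12-18.

2006-12-18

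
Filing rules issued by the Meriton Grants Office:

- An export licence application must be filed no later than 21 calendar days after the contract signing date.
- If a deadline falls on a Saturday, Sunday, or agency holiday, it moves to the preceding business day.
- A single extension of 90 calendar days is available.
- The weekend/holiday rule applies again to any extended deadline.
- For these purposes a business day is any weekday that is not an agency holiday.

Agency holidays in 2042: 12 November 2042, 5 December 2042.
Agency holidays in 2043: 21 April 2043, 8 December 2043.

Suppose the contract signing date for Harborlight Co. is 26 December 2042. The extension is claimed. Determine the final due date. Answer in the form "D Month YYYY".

21 calendar days after 26 December 2042 is 16 January 2043.
16 January 2043 falls on a Friday, which is a business day, so no adjustment is needed.
The 90-calendar-day extension moves the deadline from 16 January 2043 to 16 April 2043.
16 April 2043 (Thursday) is already a business day.
The final due date is 16 April 2043.

16 April 2043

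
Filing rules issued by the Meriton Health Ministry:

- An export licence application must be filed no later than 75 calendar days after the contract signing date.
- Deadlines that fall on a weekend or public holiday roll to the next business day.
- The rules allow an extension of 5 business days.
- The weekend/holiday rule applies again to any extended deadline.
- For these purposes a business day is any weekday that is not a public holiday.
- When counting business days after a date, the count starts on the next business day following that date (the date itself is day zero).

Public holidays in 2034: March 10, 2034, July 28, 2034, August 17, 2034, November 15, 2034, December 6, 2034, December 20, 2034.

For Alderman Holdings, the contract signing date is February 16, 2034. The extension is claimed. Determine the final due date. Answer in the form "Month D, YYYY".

May 9, 2034

75 calendar days after February 16, 2034 is May 2, 2034.
May 2, 2034 is a Tuesday and not a listed holiday, so it stands.
Applying the 5-business-day extension: 5 business days after May 2, 2034 is May 9, 2034.
May 9, 2034 falls on a Tuesday, which is a business day, so no adjustment is needed.
Final deadline: May 9, 2034.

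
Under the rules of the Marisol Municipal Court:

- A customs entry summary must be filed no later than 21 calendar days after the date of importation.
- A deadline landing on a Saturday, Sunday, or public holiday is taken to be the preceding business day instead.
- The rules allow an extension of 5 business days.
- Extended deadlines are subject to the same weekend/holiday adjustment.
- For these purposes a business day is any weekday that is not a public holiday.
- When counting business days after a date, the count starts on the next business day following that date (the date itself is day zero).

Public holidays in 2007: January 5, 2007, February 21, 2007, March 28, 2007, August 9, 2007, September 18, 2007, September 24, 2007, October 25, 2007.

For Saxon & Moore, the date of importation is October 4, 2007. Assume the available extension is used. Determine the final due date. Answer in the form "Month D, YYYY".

Trigger date October 4, 2007 + 21 calendar days = October 25, 2007.
October 25, 2007 is a listed holiday; the preceding business day is October 24, 2007 (Wednesday).
Counting 5 further business days from October 24, 2007 reaches November 1, 2007.
November 1, 2007 (Thursday) is already a business day.
The final due date is November 1, 2007.

November 1, 2007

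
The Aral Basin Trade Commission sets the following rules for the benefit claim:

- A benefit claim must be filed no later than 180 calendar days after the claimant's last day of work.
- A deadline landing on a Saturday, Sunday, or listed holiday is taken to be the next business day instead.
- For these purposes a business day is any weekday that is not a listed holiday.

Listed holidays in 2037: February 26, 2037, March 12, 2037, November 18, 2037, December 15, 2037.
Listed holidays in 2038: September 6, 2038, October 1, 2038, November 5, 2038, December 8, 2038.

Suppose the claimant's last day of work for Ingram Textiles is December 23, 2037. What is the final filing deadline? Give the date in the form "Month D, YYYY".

June 21, 2038

From December 23, 2037, 180 calendar days later is June 21, 2038.
June 21, 2038 falls on a Monday, which is a business day, so no adjustment is needed.
So the filing is due June 21, 2038.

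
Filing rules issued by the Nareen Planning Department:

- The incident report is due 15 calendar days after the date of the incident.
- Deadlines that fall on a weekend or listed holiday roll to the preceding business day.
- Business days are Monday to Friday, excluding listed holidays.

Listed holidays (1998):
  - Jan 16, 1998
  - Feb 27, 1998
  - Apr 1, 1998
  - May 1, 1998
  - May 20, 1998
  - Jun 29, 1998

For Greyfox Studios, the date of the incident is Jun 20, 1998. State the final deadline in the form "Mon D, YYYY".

Jul 3, 1998

From Jun 20, 1998, 15 calendar days later is Jul 5, 1998.
Jul 5, 1998 is a Sunday, so it moves to the preceding business day, Jul 3, 1998 (Friday).
So the filing is due Jul 3, 1998.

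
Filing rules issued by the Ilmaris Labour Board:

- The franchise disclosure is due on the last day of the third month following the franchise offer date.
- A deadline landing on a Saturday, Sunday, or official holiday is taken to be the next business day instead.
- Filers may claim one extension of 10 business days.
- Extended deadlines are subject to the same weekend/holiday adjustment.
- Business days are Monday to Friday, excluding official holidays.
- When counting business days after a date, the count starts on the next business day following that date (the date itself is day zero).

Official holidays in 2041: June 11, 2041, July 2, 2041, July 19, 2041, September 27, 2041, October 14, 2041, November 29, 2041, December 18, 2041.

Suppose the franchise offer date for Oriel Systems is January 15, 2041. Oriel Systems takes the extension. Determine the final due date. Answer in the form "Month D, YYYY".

May 14, 2041

3 months after January 15, 2041 falls in April 2041; the last day of that month is April 30, 2041.
April 30, 2041 falls on a Tuesday, which is a business day, so no adjustment is needed.
Applying the 10-business-day extension: 10 business days after April 30, 2041 is May 14, 2041.
May 14, 2041 (Tuesday) is already a business day.
Final deadline: May 14, 2041.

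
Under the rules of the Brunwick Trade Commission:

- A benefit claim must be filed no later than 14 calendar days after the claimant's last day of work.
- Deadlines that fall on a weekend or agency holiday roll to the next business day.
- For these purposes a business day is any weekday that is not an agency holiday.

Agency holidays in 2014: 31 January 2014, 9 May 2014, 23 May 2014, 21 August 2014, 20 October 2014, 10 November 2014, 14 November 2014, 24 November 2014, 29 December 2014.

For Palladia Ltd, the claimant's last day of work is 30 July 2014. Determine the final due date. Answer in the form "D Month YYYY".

13 August 2014

From 30 July 2014, 14 calendar days later is 13 August 2014.
13 August 2014 (Wednesday) is already a business day.
Deadline: 13 August 2014.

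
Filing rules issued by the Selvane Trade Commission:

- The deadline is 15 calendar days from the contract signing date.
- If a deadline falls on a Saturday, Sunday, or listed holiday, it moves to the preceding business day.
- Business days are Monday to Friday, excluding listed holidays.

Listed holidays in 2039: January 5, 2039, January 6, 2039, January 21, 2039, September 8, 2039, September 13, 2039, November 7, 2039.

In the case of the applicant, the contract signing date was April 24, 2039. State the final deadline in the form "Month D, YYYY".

May 9, 2039

Trigger date April 24, 2039 + 15 calendar days = May 9, 2039.
Since May 9, 2039 is a Monday and not a holiday, the date is unchanged.
Deadline: May 9, 2039.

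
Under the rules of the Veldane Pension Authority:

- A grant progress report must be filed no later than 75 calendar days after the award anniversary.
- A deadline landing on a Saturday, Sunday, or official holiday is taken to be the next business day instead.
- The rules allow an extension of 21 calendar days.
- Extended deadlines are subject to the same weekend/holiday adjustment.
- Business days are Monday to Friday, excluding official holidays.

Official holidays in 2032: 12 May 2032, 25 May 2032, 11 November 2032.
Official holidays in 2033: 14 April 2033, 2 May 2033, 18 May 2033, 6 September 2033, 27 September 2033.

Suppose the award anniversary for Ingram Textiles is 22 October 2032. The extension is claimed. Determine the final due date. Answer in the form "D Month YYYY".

26 January 2033

From 22 October 2032, 75 calendar days later is 5 January 2033.
Since 5 January 2033 is a Wednesday and not a holiday, the date is unchanged.
Applying the 21-calendar-day extension: 5 January 2033 + 21 days = 26 January 2033.
26 January 2033 is a Wednesday and not a listed holiday, so it stands.
Final deadline: 26 January 2033.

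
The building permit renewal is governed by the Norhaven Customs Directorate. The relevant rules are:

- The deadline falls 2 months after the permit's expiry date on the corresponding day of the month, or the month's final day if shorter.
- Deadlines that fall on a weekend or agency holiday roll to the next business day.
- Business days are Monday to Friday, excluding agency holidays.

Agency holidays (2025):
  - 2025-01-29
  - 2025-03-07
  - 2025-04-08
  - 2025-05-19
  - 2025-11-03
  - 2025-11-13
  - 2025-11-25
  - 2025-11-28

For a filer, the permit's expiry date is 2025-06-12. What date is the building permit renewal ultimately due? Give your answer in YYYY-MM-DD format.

2 months after 2025-06-12, on the same day of the month, is 2025-08-12.
2025-08-12 falls on a Tuesday, which is a business day, so no adjustment is needed.
Final deadline: 2025-08-12.

2025-08-12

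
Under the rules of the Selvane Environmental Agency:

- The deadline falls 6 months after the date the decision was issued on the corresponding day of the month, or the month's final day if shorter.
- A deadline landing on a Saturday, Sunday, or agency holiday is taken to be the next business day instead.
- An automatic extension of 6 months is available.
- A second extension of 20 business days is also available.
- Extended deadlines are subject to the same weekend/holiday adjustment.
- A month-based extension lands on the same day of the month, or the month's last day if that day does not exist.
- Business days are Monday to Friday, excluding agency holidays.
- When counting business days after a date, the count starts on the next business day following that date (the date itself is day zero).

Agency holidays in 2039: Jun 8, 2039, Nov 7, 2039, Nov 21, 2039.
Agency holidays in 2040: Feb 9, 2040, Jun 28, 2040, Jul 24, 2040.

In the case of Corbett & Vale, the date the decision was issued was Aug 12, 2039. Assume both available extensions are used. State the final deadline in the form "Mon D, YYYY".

Moving 6 months forward from Aug 12, 2039 on the corresponding day gives Feb 12, 2040.
Because Feb 12, 2040 is a Sunday, the deadline becomes Feb 13, 2040 (Monday).
The 6 months extension carries Feb 13, 2040 to Aug 13, 2040.
Aug 13, 2040 (Monday) is already a business day.
Counting 20 further business days from Aug 13, 2040 reaches Sep 10, 2040.
Sep 10, 2040 (Monday) is already a business day.
Deadline: Sep 10, 2040.

Sep 10, 2040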